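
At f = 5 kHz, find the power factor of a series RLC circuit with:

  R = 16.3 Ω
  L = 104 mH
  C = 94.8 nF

Step 1 — Angular frequency: ω = 2π·f = 2π·5000 = 3.142e+04 rad/s.
Step 2 — Component impedances:
  R: Z = R = 16.3 Ω
  L: Z = jωL = j·3.142e+04·0.104 = 0 + j3267 Ω
  C: Z = 1/(jωC) = -j/(ω·C) = 0 - j335.8 Ω
Step 3 — Series combination: Z_total = R + L + C = 16.3 + j2931 Ω = 2932∠89.7° Ω.
Step 4 — Power factor: PF = cos(φ) = Re(Z)/|Z| = 16.3/2931.5 = 0.00556.
Step 5 — Type: Im(Z) = 2931 ⇒ lagging (phase φ = 89.7°).

PF = 0.00556 (lagging, φ = 89.7°)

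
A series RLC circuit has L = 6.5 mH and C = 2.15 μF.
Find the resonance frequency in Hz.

Step 1 — Resonance condition Im(Z)=0 gives ω₀ = 1/√(LC).
Step 2 — ω₀ = 1/√(0.0065·2.15e-06) = 8459 rad/s.
Step 3 — f₀ = ω₀/(2π) = 1346 Hz.

f₀ = 1346 Hz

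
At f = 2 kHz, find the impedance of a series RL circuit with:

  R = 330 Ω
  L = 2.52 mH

Step 1 — Angular frequency: ω = 2π·f = 2π·2000 = 1.257e+04 rad/s.
Step 2 — Component impedances:
  R: Z = R = 330 Ω
  L: Z = jωL = j·1.257e+04·0.00252 = 0 + j31.67 Ω
Step 3 — Series combination: Z_total = R + L = 330 + j31.67 Ω = 331.5∠5.5° Ω.

Z = 330 + j31.67 Ω = 331.5∠5.5° Ω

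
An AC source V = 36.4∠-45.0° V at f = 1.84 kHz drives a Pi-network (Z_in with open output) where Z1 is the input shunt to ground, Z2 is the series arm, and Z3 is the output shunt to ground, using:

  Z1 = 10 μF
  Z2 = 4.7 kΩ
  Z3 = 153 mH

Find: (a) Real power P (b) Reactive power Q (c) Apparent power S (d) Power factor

Step 1 — Angular frequency: ω = 2π·f = 2π·1840 = 1.156e+04 rad/s.
Step 2 — Component impedances:
  Z1: Z = 1/(jωC) = -j/(ω·C) = 0 - j8.65 Ω
  Z2: Z = R = 4700 Ω
  Z3: Z = jωL = j·1.156e+04·0.153 = 0 + j1769 Ω
Step 3 — With open output, the series arm Z2 and the output shunt Z3 appear in series to ground: Z2 + Z3 = 4700 + j1769 Ω.
Step 4 — Parallel with input shunt Z1: Z_in = Z1 || (Z2 + Z3) = 0.01396 - j8.655 Ω = 8.655∠-89.9° Ω.
Step 5 — Source phasor: V = 36.4∠-45.0° V = 25.74 - j25.74 V.
Step 6 — Current: I = V / Z = 2.979 + j2.969 A = 4.206∠44.9° A.
Step 7 — Complex power: S = V·I* = 0.2469 - j153.1 VA.
Step 8 — Real power: P = Re(S) = 0.2469 W.
Step 9 — Reactive power: Q = Im(S) = -153.1 VAR.
Step 10 — Apparent power: |S| = 153.1 VA.
Step 11 — Power factor: PF = P/|S| = 0.001613 (leading).

(a) P = 0.2469 W  (b) Q = -153.1 VAR  (c) S = 153.1 VA  (d) PF = 0.001613 (leading)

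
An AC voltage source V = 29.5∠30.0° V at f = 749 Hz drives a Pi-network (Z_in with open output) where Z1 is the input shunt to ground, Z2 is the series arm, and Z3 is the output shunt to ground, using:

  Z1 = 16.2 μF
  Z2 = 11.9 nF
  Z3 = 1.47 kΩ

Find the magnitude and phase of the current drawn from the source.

Step 1 — Angular frequency: ω = 2π·f = 2π·749 = 4706 rad/s.
Step 2 — Component impedances:
  Z1: Z = 1/(jωC) = -j/(ω·C) = 0 - j13.12 Ω
  Z2: Z = 1/(jωC) = -j/(ω·C) = 0 - j1.786e+04 Ω
  Z3: Z = R = 1470 Ω
Step 3 — With open output, the series arm Z2 and the output shunt Z3 appear in series to ground: Z2 + Z3 = 1470 - j1.786e+04 Ω.
Step 4 — Parallel with input shunt Z1: Z_in = Z1 || (Z2 + Z3) = 0.0007867 - j13.11 Ω = 13.11∠-90.0° Ω.
Step 5 — Source phasor: V = 29.5∠30.0° V = 25.55 + j14.75 V.
Step 6 — Ohm's law: I = V / Z_total = (25.55 + j14.75) / (0.0007867 - j13.11) = -1.125 + j1.949 A.
Step 7 — Convert to polar: |I| = 2.251 A, ∠I = 120.0°.

I = 2.251∠120.0° A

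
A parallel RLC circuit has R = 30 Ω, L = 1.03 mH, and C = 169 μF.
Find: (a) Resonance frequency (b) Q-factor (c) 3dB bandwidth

Step 1 — Resonance: ω₀ = 1/√(LC) = 1/√(0.00103·0.000169) = 2397 rad/s.
Step 2 — f₀ = ω₀/(2π) = 381.5 Hz.
Step 3 — Parallel Q: Q = R/(ω₀L) = 30/(2397·0.00103) = 12.15.
Step 4 — Bandwidth: Δω = ω₀/Q = 197.2 rad/s; BW = Δω/(2π) = 31.39 Hz.

(a) f₀ = 381.5 Hz  (b) Q = 12.15  (c) BW = 31.39 Hz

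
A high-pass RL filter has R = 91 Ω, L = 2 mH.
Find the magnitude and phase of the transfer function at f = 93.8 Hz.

Step 1 — Angular frequency: ω = 2π·93.8 = 589.4 rad/s.
Step 2 — Transfer function: H(jω) = jωL/(R + jωL).
Step 3 — Numerator jωL = j·1.179; denominator R + jωL = 91 + j1.179.
Step 4 — H = 0.0001678 + j0.01295.
Step 5 — Magnitude: |H| = 0.01295 (-37.8 dB); phase: φ = 89.3°.

|H| = 0.01295 (-37.8 dB), φ = 89.3°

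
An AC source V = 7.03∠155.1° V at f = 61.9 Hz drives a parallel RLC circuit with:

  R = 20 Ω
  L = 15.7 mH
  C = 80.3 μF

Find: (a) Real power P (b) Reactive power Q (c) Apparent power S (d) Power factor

Step 1 — Angular frequency: ω = 2π·f = 2π·61.9 = 388.9 rad/s.
Step 2 — Component impedances:
  R: Z = R = 20 Ω
  L: Z = jωL = j·388.9·0.0157 = 0 + j6.106 Ω
  C: Z = 1/(jωC) = -j/(ω·C) = 0 - j32.02 Ω
Step 3 — Parallel combination: 1/Z_total = 1/R + 1/L + 1/C; Z_total = 2.492 + j6.605 Ω = 7.059∠69.3° Ω.
Step 4 — Source phasor: V = 7.03∠155.1° V = -6.377 + j2.96 V.
Step 5 — Current: I = V / Z = 0.07347 + j0.9931 A = 0.9958∠85.8° A.
Step 6 — Complex power: S = V·I* = 2.471 + j6.55 VA.
Step 7 — Real power: P = Re(S) = 2.471 W.
Step 8 — Reactive power: Q = Im(S) = 6.55 VAR.
Step 9 — Apparent power: |S| = 7.001 VA.
Step 10 — Power factor: PF = P/|S| = 0.353 (lagging).

(a) P = 2.471 W  (b) Q = 6.55 VAR  (c) S = 7.001 VA  (d) PF = 0.353 (lagging)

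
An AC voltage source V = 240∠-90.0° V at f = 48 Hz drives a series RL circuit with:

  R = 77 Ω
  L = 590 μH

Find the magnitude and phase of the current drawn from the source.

Step 1 — Angular frequency: ω = 2π·f = 2π·48 = 301.6 rad/s.
Step 2 — Component impedances:
  R: Z = R = 77 Ω
  L: Z = jωL = j·301.6·0.00059 = 0 + j0.1779 Ω
Step 3 — Series combination: Z_total = R + L = 77 + j0.1779 Ω = 77∠0.1° Ω.
Step 4 — Source phasor: V = 240∠-90.0° V = 0 - j240 V.
Step 5 — Ohm's law: I = V / Z_total = (0 - j240) / (77 + j0.1779) = -0.007203 - j3.117 A.
Step 6 — Convert to polar: |I| = 3.117 A, ∠I = -90.1°.

I = 3.117∠-90.1° A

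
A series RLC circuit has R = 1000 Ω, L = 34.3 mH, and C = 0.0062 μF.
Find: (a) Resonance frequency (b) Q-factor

Step 1 — Resonance condition Im(Z)=0 gives ω₀ = 1/√(LC).
Step 2 — ω₀ = 1/√(0.0343·6.2e-09) = 6.857e+04 rad/s.
Step 3 — f₀ = ω₀/(2π) = 1.091e+04 Hz.
Step 4 — Series Q: Q = ω₀L/R = 6.857e+04·0.0343/1000 = 2.352.

(a) f₀ = 1.091e+04 Hz  (b) Q = 2.352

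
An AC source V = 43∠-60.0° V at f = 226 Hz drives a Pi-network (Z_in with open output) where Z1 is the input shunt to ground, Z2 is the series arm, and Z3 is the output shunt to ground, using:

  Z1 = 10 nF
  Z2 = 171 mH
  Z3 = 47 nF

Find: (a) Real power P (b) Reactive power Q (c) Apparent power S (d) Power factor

Step 1 — Angular frequency: ω = 2π·f = 2π·226 = 1420 rad/s.
Step 2 — Component impedances:
  Z1: Z = 1/(jωC) = -j/(ω·C) = 0 - j7.042e+04 Ω
  Z2: Z = jωL = j·1420·0.171 = 0 + j242.8 Ω
  Z3: Z = 1/(jωC) = -j/(ω·C) = 0 - j1.498e+04 Ω
Step 3 — With open output, the series arm Z2 and the output shunt Z3 appear in series to ground: Z2 + Z3 = 0 - j1.474e+04 Ω.
Step 4 — Parallel with input shunt Z1: Z_in = Z1 || (Z2 + Z3) = 0 - j1.219e+04 Ω = 1.219e+04∠-90.0° Ω.
Step 5 — Source phasor: V = 43∠-60.0° V = 21.5 - j37.24 V.
Step 6 — Current: I = V / Z = 0.003055 + j0.001764 A = 0.003528∠30.0° A.
Step 7 — Complex power: S = V·I* = 0 - j0.1517 VA.
Step 8 — Real power: P = Re(S) = 0 W.
Step 9 — Reactive power: Q = Im(S) = -0.1517 VAR.
Step 10 — Apparent power: |S| = 0.1517 VA.
Step 11 — Power factor: PF = P/|S| = 0 (leading).

(a) P = 0 W  (b) Q = -0.1517 VAR  (c) S = 0.1517 VA  (d) PF = 0 (leading)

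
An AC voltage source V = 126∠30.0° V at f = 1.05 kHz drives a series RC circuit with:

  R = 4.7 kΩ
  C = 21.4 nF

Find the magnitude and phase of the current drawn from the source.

Step 1 — Angular frequency: ω = 2π·f = 2π·1050 = 6597 rad/s.
Step 2 — Component impedances:
  R: Z = R = 4700 Ω
  C: Z = 1/(jωC) = -j/(ω·C) = 0 - j7083 Ω
Step 3 — Series combination: Z_total = R + C = 4700 - j7083 Ω = 8501∠-56.4° Ω.
Step 4 — Source phasor: V = 126∠30.0° V = 109.1 + j63 V.
Step 5 — Ohm's law: I = V / Z_total = (109.1 + j63) / (4700 - j7083) = 0.0009221 + j0.01479 A.
Step 6 — Convert to polar: |I| = 0.01482 A, ∠I = 86.4°.

I = 0.01482∠86.4° A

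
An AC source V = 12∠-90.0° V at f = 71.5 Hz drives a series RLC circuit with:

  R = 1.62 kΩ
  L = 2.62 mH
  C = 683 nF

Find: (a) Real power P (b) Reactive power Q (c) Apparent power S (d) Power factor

Step 1 — Angular frequency: ω = 2π·f = 2π·71.5 = 449.2 rad/s.
Step 2 — Component impedances:
  R: Z = R = 1620 Ω
  L: Z = jωL = j·449.2·0.00262 = 0 + j1.177 Ω
  C: Z = 1/(jωC) = -j/(ω·C) = 0 - j3259 Ω
Step 3 — Series combination: Z_total = R + L + C = 1620 - j3258 Ω = 3638∠-63.6° Ω.
Step 4 — Source phasor: V = 12∠-90.0° V = 0 - j12 V.
Step 5 — Current: I = V / Z = 0.002953 - j0.001468 A = 0.003298∠-26.4° A.
Step 6 — Complex power: S = V·I* = 0.01762 - j0.03544 VA.
Step 7 — Real power: P = Re(S) = 0.01762 W.
Step 8 — Reactive power: Q = Im(S) = -0.03544 VAR.
Step 9 — Apparent power: |S| = 0.03958 VA.
Step 10 — Power factor: PF = P/|S| = 0.4452 (leading).

(a) P = 0.01762 W  (b) Q = -0.03544 VAR  (c) S = 0.03958 VA  (d) PF = 0.4452 (leading)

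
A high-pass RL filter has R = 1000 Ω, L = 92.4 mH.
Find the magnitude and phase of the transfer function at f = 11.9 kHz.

Step 1 — Angular frequency: ω = 2π·1.19e+04 = 7.477e+04 rad/s.
Step 2 — Transfer function: H(jω) = jωL/(R + jωL).
Step 3 — Numerator jωL = j·6909; denominator R + jωL = 1000 + j6909.
Step 4 — H = 0.9795 + j0.1418.
Step 5 — Magnitude: |H| = 0.9897 (-0.1 dB); phase: φ = 8.2°.

|H| = 0.9897 (-0.1 dB), φ = 8.2°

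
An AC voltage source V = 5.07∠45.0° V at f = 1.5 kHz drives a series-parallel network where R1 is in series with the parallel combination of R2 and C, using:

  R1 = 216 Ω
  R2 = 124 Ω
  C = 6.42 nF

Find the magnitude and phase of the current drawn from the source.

Step 1 — Angular frequency: ω = 2π·f = 2π·1500 = 9425 rad/s.
Step 2 — Component impedances:
  R1: Z = R = 216 Ω
  R2: Z = R = 124 Ω
  C: Z = 1/(jωC) = -j/(ω·C) = 0 - j1.653e+04 Ω
Step 3 — Parallel branch: R2 || C = 1/(1/R2 + 1/C) = 124 - j0.9303 Ω.
Step 4 — Series with R1: Z_total = R1 + (R2 || C) = 340 - j0.9303 Ω = 340∠-0.2° Ω.
Step 5 — Source phasor: V = 5.07∠45.0° V = 3.585 + j3.585 V.
Step 6 — Ohm's law: I = V / Z_total = (3.585 + j3.585) / (340 - j0.9303) = 0.01052 + j0.01057 A.
Step 7 — Convert to polar: |I| = 0.01491 A, ∠I = 45.2°.

I = 0.01491∠45.2° A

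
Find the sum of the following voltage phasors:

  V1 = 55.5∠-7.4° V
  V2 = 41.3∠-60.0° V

Step 1 — Convert each phasor to rectangular form:
  V1 = 55.5·(cos(-7.4°) + j·sin(-7.4°)) = 55.04 - j7.148 V
  V2 = 41.3·(cos(-60.0°) + j·sin(-60.0°)) = 20.65 - j35.77 V
Step 2 — Sum components: V_total = 75.69 - j42.92 V.
Step 3 — Convert to polar: |V_total| = 87.01 V, ∠V_total = -29.6°.

V_total = 87.01∠-29.6° V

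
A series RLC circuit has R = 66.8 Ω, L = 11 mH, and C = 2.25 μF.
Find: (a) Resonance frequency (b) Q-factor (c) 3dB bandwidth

Step 1 — Resonance condition Im(Z)=0 gives ω₀ = 1/√(LC).
Step 2 — ω₀ = 1/√(0.011·2.25e-06) = 6356 rad/s.
Step 3 — f₀ = ω₀/(2π) = 1012 Hz.
Step 4 — Series Q: Q = ω₀L/R = 6356·0.011/66.8 = 1.047.
Step 5 — 3dB bandwidth: Δω = ω₀/Q = 6073 rad/s; BW = Δω/(2π) = 966.5 Hz.

(a) f₀ = 1012 Hz  (b) Q = 1.047  (c) BW = 966.5 Hz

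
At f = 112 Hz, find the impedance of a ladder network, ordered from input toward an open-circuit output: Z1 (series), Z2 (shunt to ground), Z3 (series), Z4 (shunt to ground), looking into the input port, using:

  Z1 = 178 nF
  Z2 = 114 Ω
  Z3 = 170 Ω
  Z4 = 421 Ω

Step 1 — Angular frequency: ω = 2π·f = 2π·112 = 703.7 rad/s.
Step 2 — Component impedances:
  Z1: Z = 1/(jωC) = -j/(ω·C) = 0 - j7983 Ω
  Z2: Z = R = 114 Ω
  Z3: Z = R = 170 Ω
  Z4: Z = R = 421 Ω
Step 3 — Ladder network (open output): work backward from the far end, alternating series and parallel combinations. Z_in = 95.57 - j7983 Ω = 7984∠-89.3° Ω.

Z = 95.57 - j7983 Ω = 7984∠-89.3° Ω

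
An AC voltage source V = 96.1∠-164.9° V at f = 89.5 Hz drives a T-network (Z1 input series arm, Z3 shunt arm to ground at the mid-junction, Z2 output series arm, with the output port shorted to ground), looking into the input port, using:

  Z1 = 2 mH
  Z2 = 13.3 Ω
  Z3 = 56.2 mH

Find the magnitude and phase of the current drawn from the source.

Step 1 — Angular frequency: ω = 2π·f = 2π·89.5 = 562.3 rad/s.
Step 2 — Component impedances:
  Z1: Z = jωL = j·562.3·0.002 = 0 + j1.125 Ω
  Z2: Z = R = 13.3 Ω
  Z3: Z = jωL = j·562.3·0.0562 = 0 + j31.6 Ω
Step 3 — With the output port shorted to ground, the output series arm Z2 runs from the junction to ground; the shunt arm Z3 also runs from the junction to ground. They appear in parallel: Z3 || Z2 = 11.3 + j4.755 Ω.
Step 4 — Series with input arm Z1: Z_in = Z1 + (Z3 || Z2) = 11.3 + j5.88 Ω = 12.74∠27.5° Ω.
Step 5 — Source phasor: V = 96.1∠-164.9° V = -92.78 - j25.03 V.
Step 6 — Ohm's law: I = V / Z_total = (-92.78 - j25.03) / (11.3 + j5.88) = -7.369 + j1.619 A.
Step 7 — Convert to polar: |I| = 7.545 A, ∠I = 167.6°.

I = 7.545∠167.6° A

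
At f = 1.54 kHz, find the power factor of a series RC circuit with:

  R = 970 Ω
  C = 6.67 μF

Step 1 — Angular frequency: ω = 2π·f = 2π·1540 = 9676 rad/s.
Step 2 — Component impedances:
  R: Z = R = 970 Ω
  C: Z = 1/(jωC) = -j/(ω·C) = 0 - j15.49 Ω
Step 3 — Series combination: Z_total = R + C = 970 - j15.49 Ω = 970.1∠-0.9° Ω.
Step 4 — Power factor: PF = cos(φ) = Re(Z)/|Z| = 970/970.1 = 0.9999.
Step 5 — Type: Im(Z) = -15.49 ⇒ leading (phase φ = -0.9°).

PF = 0.9999 (leading, φ = -0.9°)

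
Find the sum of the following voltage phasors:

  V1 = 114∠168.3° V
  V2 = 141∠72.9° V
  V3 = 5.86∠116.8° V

Step 1 — Convert each phasor to rectangular form:
  V1 = 114·(cos(168.3°) + j·sin(168.3°)) = -111.6 + j23.12 V
  V2 = 141·(cos(72.9°) + j·sin(72.9°)) = 41.46 + j134.8 V
  V3 = 5.86·(cos(116.8°) + j·sin(116.8°)) = -2.642 + j5.231 V
Step 2 — Sum components: V_total = -72.81 + j163.1 V.
Step 3 — Convert to polar: |V_total| = 178.6 V, ∠V_total = 114.1°.

V_total = 178.6∠114.1° V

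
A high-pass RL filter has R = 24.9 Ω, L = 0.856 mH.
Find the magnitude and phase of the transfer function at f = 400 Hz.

Step 1 — Angular frequency: ω = 2π·400 = 2513 rad/s.
Step 2 — Transfer function: H(jω) = jωL/(R + jωL).
Step 3 — Numerator jωL = j·2.151; denominator R + jωL = 24.9 + j2.151.
Step 4 — H = 0.00741 + j0.08576.
Step 5 — Magnitude: |H| = 0.08608 (-21.3 dB); phase: φ = 85.1°.

|H| = 0.08608 (-21.3 dB), φ = 85.1°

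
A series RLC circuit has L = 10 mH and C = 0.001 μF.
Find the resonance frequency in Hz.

Step 1 — Resonance condition Im(Z)=0 gives ω₀ = 1/√(LC).
Step 2 — ω₀ = 1/√(0.01·1e-09) = 3.162e+05 rad/s.
Step 3 — f₀ = ω₀/(2π) = 5.033e+04 Hz.

f₀ = 5.033e+04 Hz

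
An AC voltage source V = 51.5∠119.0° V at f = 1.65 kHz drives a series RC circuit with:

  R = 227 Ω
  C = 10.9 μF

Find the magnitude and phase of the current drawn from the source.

Step 1 — Angular frequency: ω = 2π·f = 2π·1650 = 1.037e+04 rad/s.
Step 2 — Component impedances:
  R: Z = R = 227 Ω
  C: Z = 1/(jωC) = -j/(ω·C) = 0 - j8.849 Ω
Step 3 — Series combination: Z_total = R + C = 227 - j8.849 Ω = 227.2∠-2.2° Ω.
Step 4 — Source phasor: V = 51.5∠119.0° V = -24.97 + j45.04 V.
Step 5 — Ohm's law: I = V / Z_total = (-24.97 + j45.04) / (227 - j8.849) = -0.1175 + j0.1938 A.
Step 6 — Convert to polar: |I| = 0.2267 A, ∠I = 121.2°.

I = 0.2267∠121.2° A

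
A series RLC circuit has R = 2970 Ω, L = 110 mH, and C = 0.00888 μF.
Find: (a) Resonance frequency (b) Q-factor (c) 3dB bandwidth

Step 1 — Resonance: ω₀ = 1/√(LC) = 1/√(0.11·8.88e-09) = 3.2e+04 rad/s.
Step 2 — f₀ = ω₀/(2π) = 5092 Hz.
Step 3 — Series Q: Q = ω₀L/R = 3.2e+04·0.11/2970 = 1.185.
Step 4 — Bandwidth: Δω = ω₀/Q = 2.7e+04 rad/s; BW = Δω/(2π) = 4297 Hz.

(a) f₀ = 5092 Hz  (b) Q = 1.185  (c) BW = 4297 Hz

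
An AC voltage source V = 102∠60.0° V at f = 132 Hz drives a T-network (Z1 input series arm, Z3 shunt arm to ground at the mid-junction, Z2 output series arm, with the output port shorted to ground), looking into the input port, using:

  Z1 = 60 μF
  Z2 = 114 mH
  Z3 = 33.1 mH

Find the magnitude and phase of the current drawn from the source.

Step 1 — Angular frequency: ω = 2π·f = 2π·132 = 829.4 rad/s.
Step 2 — Component impedances:
  Z1: Z = 1/(jωC) = -j/(ω·C) = 0 - j20.1 Ω
  Z2: Z = jωL = j·829.4·0.114 = 0 + j94.55 Ω
  Z3: Z = jωL = j·829.4·0.0331 = 0 + j27.45 Ω
Step 3 — With the output port shorted to ground, the output series arm Z2 runs from the junction to ground; the shunt arm Z3 also runs from the junction to ground. They appear in parallel: Z3 || Z2 = 0 + j21.28 Ω.
Step 4 — Series with input arm Z1: Z_in = Z1 + (Z3 || Z2) = 0 + j1.18 Ω = 1.18∠90.0° Ω.
Step 5 — Source phasor: V = 102∠60.0° V = 51 + j88.33 V.
Step 6 — Ohm's law: I = V / Z_total = (51 + j88.33) / (0 + j1.18) = 74.87 - j43.22 A.
Step 7 — Convert to polar: |I| = 86.45 A, ∠I = -30.0°.

I = 86.45∠-30.0° A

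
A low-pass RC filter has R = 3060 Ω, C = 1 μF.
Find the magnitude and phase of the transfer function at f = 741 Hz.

Step 1 — Angular frequency: ω = 2π·741 = 4656 rad/s.
Step 2 — Transfer function: H(jω) = 1/(1 + jωRC).
Step 3 — Denominator: 1 + jωRC = 1 + j·4656·3060·1e-06 = 1 + j14.25.
Step 4 — H = 0.004903 - j0.06985.
Step 5 — Magnitude: |H| = 0.07002 (-23.1 dB); phase: φ = -86.0°.

|H| = 0.07002 (-23.1 dB), φ = -86.0°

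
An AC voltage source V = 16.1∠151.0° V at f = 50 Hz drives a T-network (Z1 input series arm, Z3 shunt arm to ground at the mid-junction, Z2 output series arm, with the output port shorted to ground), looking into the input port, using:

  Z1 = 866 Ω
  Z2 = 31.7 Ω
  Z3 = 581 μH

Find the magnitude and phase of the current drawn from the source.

Step 1 — Angular frequency: ω = 2π·f = 2π·50 = 314.2 rad/s.
Step 2 — Component impedances:
  Z1: Z = R = 866 Ω
  Z2: Z = R = 31.7 Ω
  Z3: Z = jωL = j·314.2·0.000581 = 0 + j0.1825 Ω
Step 3 — With the output port shorted to ground, the output series arm Z2 runs from the junction to ground; the shunt arm Z3 also runs from the junction to ground. They appear in parallel: Z3 || Z2 = 0.001051 + j0.1825 Ω.
Step 4 — Series with input arm Z1: Z_in = Z1 + (Z3 || Z2) = 866 + j0.1825 Ω = 866∠0.0° Ω.
Step 5 — Source phasor: V = 16.1∠151.0° V = -14.08 + j7.805 V.
Step 6 — Ohm's law: I = V / Z_total = (-14.08 + j7.805) / (866 + j0.1825) = -0.01626 + j0.009017 A.
Step 7 — Convert to polar: |I| = 0.01859 A, ∠I = 151.0°.

I = 0.01859∠151.0° A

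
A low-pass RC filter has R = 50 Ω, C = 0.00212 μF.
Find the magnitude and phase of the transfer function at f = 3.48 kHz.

Step 1 — Angular frequency: ω = 2π·3480 = 2.187e+04 rad/s.
Step 2 — Transfer function: H(jω) = 1/(1 + jωRC).
Step 3 — Denominator: 1 + jωRC = 1 + j·2.187e+04·50·2.12e-09 = 1 + j0.002318.
Step 4 — H = 1 - j0.002318.
Step 5 — Magnitude: |H| = 1 (-0.0 dB); phase: φ = -0.1°.

|H| = 1 (-0.0 dB), φ = -0.1°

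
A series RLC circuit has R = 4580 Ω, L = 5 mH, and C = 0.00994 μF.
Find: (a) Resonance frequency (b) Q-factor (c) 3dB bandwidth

Step 1 — Resonance: ω₀ = 1/√(LC) = 1/√(0.005·9.94e-09) = 1.418e+05 rad/s.
Step 2 — f₀ = ω₀/(2π) = 2.258e+04 Hz.
Step 3 — Series Q: Q = ω₀L/R = 1.418e+05·0.005/4580 = 0.1549.
Step 4 — Bandwidth: Δω = ω₀/Q = 9.16e+05 rad/s; BW = Δω/(2π) = 1.458e+05 Hz.

(a) f₀ = 2.258e+04 Hz  (b) Q = 0.1549  (c) BW = 1.458e+05 Hz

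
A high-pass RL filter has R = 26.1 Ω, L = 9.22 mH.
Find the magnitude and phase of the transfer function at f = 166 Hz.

Step 1 — Angular frequency: ω = 2π·166 = 1043 rad/s.
Step 2 — Transfer function: H(jω) = jωL/(R + jωL).
Step 3 — Numerator jωL = j·9.617; denominator R + jωL = 26.1 + j9.617.
Step 4 — H = 0.1195 + j0.3244.
Step 5 — Magnitude: |H| = 0.3457 (-9.2 dB); phase: φ = 69.8°.

|H| = 0.3457 (-9.2 dB), φ = 69.8°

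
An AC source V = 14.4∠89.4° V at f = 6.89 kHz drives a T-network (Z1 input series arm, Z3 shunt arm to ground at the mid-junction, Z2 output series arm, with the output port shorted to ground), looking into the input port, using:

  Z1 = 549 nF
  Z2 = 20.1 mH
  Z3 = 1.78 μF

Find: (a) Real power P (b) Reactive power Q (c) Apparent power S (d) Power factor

Step 1 — Angular frequency: ω = 2π·f = 2π·6890 = 4.329e+04 rad/s.
Step 2 — Component impedances:
  Z1: Z = 1/(jωC) = -j/(ω·C) = 0 - j42.08 Ω
  Z2: Z = jωL = j·4.329e+04·0.0201 = 0 + j870.2 Ω
  Z3: Z = 1/(jωC) = -j/(ω·C) = 0 - j12.98 Ω
Step 3 — With the output port shorted to ground, the output series arm Z2 runs from the junction to ground; the shunt arm Z3 also runs from the junction to ground. They appear in parallel: Z3 || Z2 = 0 - j13.17 Ω.
Step 4 — Series with input arm Z1: Z_in = Z1 + (Z3 || Z2) = 0 - j55.25 Ω = 55.25∠-90.0° Ω.
Step 5 — Source phasor: V = 14.4∠89.4° V = 0.1508 + j14.4 V.
Step 6 — Current: I = V / Z = -0.2606 + j0.002729 A = 0.2606∠179.4° A.
Step 7 — Complex power: S = V·I* = 0 - j3.753 VA.
Step 8 — Real power: P = Re(S) = 0 W.
Step 9 — Reactive power: Q = Im(S) = -3.753 VAR.
Step 10 — Apparent power: |S| = 3.753 VA.
Step 11 — Power factor: PF = P/|S| = 0 (leading).

(a) P = 0 W  (b) Q = -3.753 VAR  (c) S = 3.753 VA  (d) PF = 0 (leading)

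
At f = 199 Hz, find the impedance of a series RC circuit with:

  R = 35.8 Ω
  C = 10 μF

Step 1 — Angular frequency: ω = 2π·f = 2π·199 = 1250 rad/s.
Step 2 — Component impedances:
  R: Z = R = 35.8 Ω
  C: Z = 1/(jωC) = -j/(ω·C) = 0 - j79.98 Ω
Step 3 — Series combination: Z_total = R + C = 35.8 - j79.98 Ω = 87.62∠-65.9° Ω.

Z = 35.8 - j79.98 Ω = 87.62∠-65.9° Ω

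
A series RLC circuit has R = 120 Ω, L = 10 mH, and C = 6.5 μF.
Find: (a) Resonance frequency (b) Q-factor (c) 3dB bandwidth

Step 1 — Resonance condition Im(Z)=0 gives ω₀ = 1/√(LC).
Step 2 — ω₀ = 1/√(0.01·6.5e-06) = 3922 rad/s.
Step 3 — f₀ = ω₀/(2π) = 624.3 Hz.
Step 4 — Series Q: Q = ω₀L/R = 3922·0.01/120 = 0.3269.
Step 5 — 3dB bandwidth: Δω = ω₀/Q = 1.2e+04 rad/s; BW = Δω/(2π) = 1910 Hz.

(a) f₀ = 624.3 Hz  (b) Q = 0.3269  (c) BW = 1910 Hz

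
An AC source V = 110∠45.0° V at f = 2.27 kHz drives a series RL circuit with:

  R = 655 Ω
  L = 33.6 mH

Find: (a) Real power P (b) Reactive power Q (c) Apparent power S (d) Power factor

Step 1 — Angular frequency: ω = 2π·f = 2π·2270 = 1.426e+04 rad/s.
Step 2 — Component impedances:
  R: Z = R = 655 Ω
  L: Z = jωL = j·1.426e+04·0.0336 = 0 + j479.2 Ω
Step 3 — Series combination: Z_total = R + L = 655 + j479.2 Ω = 811.6∠36.2° Ω.
Step 4 — Source phasor: V = 110∠45.0° V = 77.78 + j77.78 V.
Step 5 — Current: I = V / Z = 0.1339 + j0.02076 A = 0.1355∠8.8° A.
Step 6 — Complex power: S = V·I* = 12.03 + j8.803 VA.
Step 7 — Real power: P = Re(S) = 12.03 W.
Step 8 — Reactive power: Q = Im(S) = 8.803 VAR.
Step 9 — Apparent power: |S| = 14.91 VA.
Step 10 — Power factor: PF = P/|S| = 0.8071 (lagging).

(a) P = 12.03 W  (b) Q = 8.803 VAR  (c) S = 14.91 VA  (d) PF = 0.8071 (lagging)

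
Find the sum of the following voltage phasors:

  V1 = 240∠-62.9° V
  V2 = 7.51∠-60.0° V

Step 1 — Convert each phasor to rectangular form:
  V1 = 240·(cos(-62.9°) + j·sin(-62.9°)) = 109.3 - j213.7 V
  V2 = 7.51·(cos(-60.0°) + j·sin(-60.0°)) = 3.755 - j6.504 V
Step 2 — Sum components: V_total = 113.1 - j220.2 V.
Step 3 — Convert to polar: |V_total| = 247.5 V, ∠V_total = -62.8°.

V_total = 247.5∠-62.8° V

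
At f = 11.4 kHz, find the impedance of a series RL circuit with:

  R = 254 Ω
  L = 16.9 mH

Step 1 — Angular frequency: ω = 2π·f = 2π·1.14e+04 = 7.163e+04 rad/s.
Step 2 — Component impedances:
  R: Z = R = 254 Ω
  L: Z = jωL = j·7.163e+04·0.0169 = 0 + j1211 Ω
Step 3 — Series combination: Z_total = R + L = 254 + j1211 Ω = 1237∠78.1° Ω.

Z = 254 + j1211 Ω = 1237∠78.1° Ω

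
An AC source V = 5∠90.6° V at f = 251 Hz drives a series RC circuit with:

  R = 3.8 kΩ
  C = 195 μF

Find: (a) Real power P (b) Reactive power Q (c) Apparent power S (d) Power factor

Step 1 — Angular frequency: ω = 2π·f = 2π·251 = 1577 rad/s.
Step 2 — Component impedances:
  R: Z = R = 3800 Ω
  C: Z = 1/(jωC) = -j/(ω·C) = 0 - j3.252 Ω
Step 3 — Series combination: Z_total = R + C = 3800 - j3.252 Ω = 3800∠-0.0° Ω.
Step 4 — Source phasor: V = 5∠90.6° V = -0.05236 + j5 V.
Step 5 — Current: I = V / Z = -1.49e-05 + j0.001316 A = 0.001316∠90.6° A.
Step 6 — Complex power: S = V·I* = 0.006579 - j5.63e-06 VA.
Step 7 — Real power: P = Re(S) = 0.006579 W.
Step 8 — Reactive power: Q = Im(S) = -5.63e-06 VAR.
Step 9 — Apparent power: |S| = 0.006579 VA.
Step 10 — Power factor: PF = P/|S| = 1 (leading).

(a) P = 0.006579 W  (b) Q = -5.63e-06 VAR  (c) S = 0.006579 VA  (d) PF = 1 (leading)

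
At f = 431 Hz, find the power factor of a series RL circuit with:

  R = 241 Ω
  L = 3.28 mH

Step 1 — Angular frequency: ω = 2π·f = 2π·431 = 2708 rad/s.
Step 2 — Component impedances:
  R: Z = R = 241 Ω
  L: Z = jωL = j·2708·0.00328 = 0 + j8.882 Ω
Step 3 — Series combination: Z_total = R + L = 241 + j8.882 Ω = 241.2∠2.1° Ω.
Step 4 — Power factor: PF = cos(φ) = Re(Z)/|Z| = 241/241.16 = 0.9993.
Step 5 — Type: Im(Z) = 8.882 ⇒ lagging (phase φ = 2.1°).

PF = 0.9993 (lagging, φ = 2.1°)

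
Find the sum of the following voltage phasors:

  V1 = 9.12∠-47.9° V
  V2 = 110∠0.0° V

Step 1 — Convert each phasor to rectangular form:
  V1 = 9.12·(cos(-47.9°) + j·sin(-47.9°)) = 6.114 - j6.767 V
  V2 = 110·(cos(0.0°) + j·sin(0.0°)) = 110 V
Step 2 — Sum components: V_total = 116.1 - j6.767 V.
Step 3 — Convert to polar: |V_total| = 116.3 V, ∠V_total = -3.3°.

V_total = 116.3∠-3.3° V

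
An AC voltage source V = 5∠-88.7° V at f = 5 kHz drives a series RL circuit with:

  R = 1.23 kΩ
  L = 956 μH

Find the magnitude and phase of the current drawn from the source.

Step 1 — Angular frequency: ω = 2π·f = 2π·5000 = 3.142e+04 rad/s.
Step 2 — Component impedances:
  R: Z = R = 1230 Ω
  L: Z = jωL = j·3.142e+04·0.000956 = 0 + j30.03 Ω
Step 3 — Series combination: Z_total = R + L = 1230 + j30.03 Ω = 1230∠1.4° Ω.
Step 4 — Source phasor: V = 5∠-88.7° V = 0.1134 - j4.999 V.
Step 5 — Ohm's law: I = V / Z_total = (0.1134 - j4.999) / (1230 + j30.03) = -7.004e-06 - j0.004064 A.
Step 6 — Convert to polar: |I| = 0.004064 A, ∠I = -90.1°.

I = 0.004064∠-90.1° A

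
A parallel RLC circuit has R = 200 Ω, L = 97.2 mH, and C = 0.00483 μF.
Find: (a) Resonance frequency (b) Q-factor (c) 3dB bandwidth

Step 1 — Resonance: ω₀ = 1/√(LC) = 1/√(0.0972·4.83e-09) = 4.615e+04 rad/s.
Step 2 — f₀ = ω₀/(2π) = 7345 Hz.
Step 3 — Parallel Q: Q = R/(ω₀L) = 200/(4.615e+04·0.0972) = 0.04458.
Step 4 — Bandwidth: Δω = ω₀/Q = 1.035e+06 rad/s; BW = Δω/(2π) = 1.648e+05 Hz.

(a) f₀ = 7345 Hz  (b) Q = 0.04458  (c) BW = 1.648e+05 Hz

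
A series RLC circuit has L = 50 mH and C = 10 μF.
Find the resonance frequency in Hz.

Step 1 — Resonance condition Im(Z)=0 gives ω₀ = 1/√(LC).
Step 2 — ω₀ = 1/√(0.05·1e-05) = 1414 rad/s.
Step 3 — f₀ = ω₀/(2π) = 225.1 Hz.

f₀ = 225.1 Hz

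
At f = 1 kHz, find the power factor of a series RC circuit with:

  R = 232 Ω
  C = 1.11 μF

Step 1 — Angular frequency: ω = 2π·f = 2π·1000 = 6283 rad/s.
Step 2 — Component impedances:
  R: Z = R = 232 Ω
  C: Z = 1/(jωC) = -j/(ω·C) = 0 - j143.4 Ω
Step 3 — Series combination: Z_total = R + C = 232 - j143.4 Ω = 272.7∠-31.7° Ω.
Step 4 — Power factor: PF = cos(φ) = Re(Z)/|Z| = 232/272.73 = 0.8507.
Step 5 — Type: Im(Z) = -143.4 ⇒ leading (phase φ = -31.7°).

PF = 0.8507 (leading, φ = -31.7°)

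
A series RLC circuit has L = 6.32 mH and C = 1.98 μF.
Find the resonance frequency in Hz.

Step 1 — Resonance condition Im(Z)=0 gives ω₀ = 1/√(LC).
Step 2 — ω₀ = 1/√(0.00632·1.98e-06) = 8939 rad/s.
Step 3 — f₀ = ω₀/(2π) = 1423 Hz.

f₀ = 1423 Hz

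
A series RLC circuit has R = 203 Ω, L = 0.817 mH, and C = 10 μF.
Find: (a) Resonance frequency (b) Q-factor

Step 1 — Resonance condition Im(Z)=0 gives ω₀ = 1/√(LC).
Step 2 — ω₀ = 1/√(0.000817·1e-05) = 1.106e+04 rad/s.
Step 3 — f₀ = ω₀/(2π) = 1761 Hz.
Step 4 — Series Q: Q = ω₀L/R = 1.106e+04·0.000817/203 = 0.04453.

(a) f₀ = 1761 Hz  (b) Q = 0.04453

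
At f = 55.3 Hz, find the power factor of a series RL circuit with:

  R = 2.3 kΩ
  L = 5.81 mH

Step 1 — Angular frequency: ω = 2π·f = 2π·55.3 = 347.5 rad/s.
Step 2 — Component impedances:
  R: Z = R = 2300 Ω
  L: Z = jωL = j·347.5·0.00581 = 0 + j2.019 Ω
Step 3 — Series combination: Z_total = R + L = 2300 + j2.019 Ω = 2300∠0.1° Ω.
Step 4 — Power factor: PF = cos(φ) = Re(Z)/|Z| = 2300/2300 = 1.
Step 5 — Type: Im(Z) = 2.019 ⇒ lagging (phase φ = 0.1°).

PF = 1 (lagging, φ = 0.1°)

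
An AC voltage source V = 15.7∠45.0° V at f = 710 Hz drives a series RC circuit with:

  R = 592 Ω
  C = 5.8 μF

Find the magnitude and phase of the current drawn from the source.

Step 1 — Angular frequency: ω = 2π·f = 2π·710 = 4461 rad/s.
Step 2 — Component impedances:
  R: Z = R = 592 Ω
  C: Z = 1/(jωC) = -j/(ω·C) = 0 - j38.65 Ω
Step 3 — Series combination: Z_total = R + C = 592 - j38.65 Ω = 593.3∠-3.7° Ω.
Step 4 — Source phasor: V = 15.7∠45.0° V = 11.1 + j11.1 V.
Step 5 — Ohm's law: I = V / Z_total = (11.1 + j11.1) / (592 - j38.65) = 0.01745 + j0.01989 A.
Step 6 — Convert to polar: |I| = 0.02646 A, ∠I = 48.7°.

I = 0.02646∠48.7° A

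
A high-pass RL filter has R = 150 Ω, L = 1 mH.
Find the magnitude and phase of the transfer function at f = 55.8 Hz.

Step 1 — Angular frequency: ω = 2π·55.8 = 350.6 rad/s.
Step 2 — Transfer function: H(jω) = jωL/(R + jωL).
Step 3 — Numerator jωL = j·0.3506; denominator R + jωL = 150 + j0.3506.
Step 4 — H = 5.463e-06 + j0.002337.
Step 5 — Magnitude: |H| = 0.002337 (-52.6 dB); phase: φ = 89.9°.

|H| = 0.002337 (-52.6 dB), φ = 89.9°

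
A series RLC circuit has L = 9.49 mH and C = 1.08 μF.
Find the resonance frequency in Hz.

Step 1 — Resonance condition Im(Z)=0 gives ω₀ = 1/√(LC).
Step 2 — ω₀ = 1/√(0.00949·1.08e-06) = 9878 rad/s.
Step 3 — f₀ = ω₀/(2π) = 1572 Hz.

f₀ = 1572 Hz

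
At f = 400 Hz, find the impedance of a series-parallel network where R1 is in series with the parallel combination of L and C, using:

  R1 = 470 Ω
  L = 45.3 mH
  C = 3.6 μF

Step 1 — Angular frequency: ω = 2π·f = 2π·400 = 2513 rad/s.
Step 2 — Component impedances:
  R1: Z = R = 470 Ω
  L: Z = jωL = j·2513·0.0453 = 0 + j113.9 Ω
  C: Z = 1/(jωC) = -j/(ω·C) = 0 - j110.5 Ω
Step 3 — Parallel branch: L || C = 1/(1/L + 1/C) = 0 - j3782 Ω.
Step 4 — Series with R1: Z_total = R1 + (L || C) = 470 - j3782 Ω = 3811∠-82.9° Ω.

Z = 470 - j3782 Ω = 3811∠-82.9° Ω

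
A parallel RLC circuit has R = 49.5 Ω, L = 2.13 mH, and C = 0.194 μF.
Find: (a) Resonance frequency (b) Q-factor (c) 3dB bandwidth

Step 1 — Resonance: ω₀ = 1/√(LC) = 1/√(0.00213·1.94e-07) = 4.919e+04 rad/s.
Step 2 — f₀ = ω₀/(2π) = 7829 Hz.
Step 3 — Parallel Q: Q = R/(ω₀L) = 49.5/(4.919e+04·0.00213) = 0.4724.
Step 4 — Bandwidth: Δω = ω₀/Q = 1.041e+05 rad/s; BW = Δω/(2π) = 1.657e+04 Hz.

(a) f₀ = 7829 Hz  (b) Q = 0.4724  (c) BW = 1.657e+04 Hz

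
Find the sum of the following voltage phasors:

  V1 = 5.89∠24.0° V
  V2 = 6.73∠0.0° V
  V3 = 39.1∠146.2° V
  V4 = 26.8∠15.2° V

Step 1 — Convert each phasor to rectangular form:
  V1 = 5.89·(cos(24.0°) + j·sin(24.0°)) = 5.381 + j2.396 V
  V2 = 6.73·(cos(0.0°) + j·sin(0.0°)) = 6.73 V
  V3 = 39.1·(cos(146.2°) + j·sin(146.2°)) = -32.49 + j21.75 V
  V4 = 26.8·(cos(15.2°) + j·sin(15.2°)) = 25.86 + j7.027 V
Step 2 — Sum components: V_total = 5.482 + j31.17 V.
Step 3 — Convert to polar: |V_total| = 31.65 V, ∠V_total = 80.0°.

V_total = 31.65∠80.0° V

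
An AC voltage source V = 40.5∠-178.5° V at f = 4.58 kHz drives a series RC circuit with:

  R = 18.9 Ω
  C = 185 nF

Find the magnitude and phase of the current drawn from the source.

Step 1 — Angular frequency: ω = 2π·f = 2π·4580 = 2.878e+04 rad/s.
Step 2 — Component impedances:
  R: Z = R = 18.9 Ω
  C: Z = 1/(jωC) = -j/(ω·C) = 0 - j187.8 Ω
Step 3 — Series combination: Z_total = R + C = 18.9 - j187.8 Ω = 188.8∠-84.3° Ω.
Step 4 — Source phasor: V = 40.5∠-178.5° V = -40.49 - j1.06 V.
Step 5 — Ohm's law: I = V / Z_total = (-40.49 - j1.06) / (18.9 - j187.8) = -0.01588 - j0.2139 A.
Step 6 — Convert to polar: |I| = 0.2145 A, ∠I = -94.2°.

I = 0.2145∠-94.2° A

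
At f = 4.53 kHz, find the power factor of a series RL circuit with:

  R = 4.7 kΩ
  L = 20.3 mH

Step 1 — Angular frequency: ω = 2π·f = 2π·4530 = 2.846e+04 rad/s.
Step 2 — Component impedances:
  R: Z = R = 4700 Ω
  L: Z = jωL = j·2.846e+04·0.0203 = 0 + j577.8 Ω
Step 3 — Series combination: Z_total = R + L = 4700 + j577.8 Ω = 4735∠7.0° Ω.
Step 4 — Power factor: PF = cos(φ) = Re(Z)/|Z| = 4700/4735.4 = 0.9925.
Step 5 — Type: Im(Z) = 577.8 ⇒ lagging (phase φ = 7.0°).

PF = 0.9925 (lagging, φ = 7.0°)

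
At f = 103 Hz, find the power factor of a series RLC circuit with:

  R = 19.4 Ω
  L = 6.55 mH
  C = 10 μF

Step 1 — Angular frequency: ω = 2π·f = 2π·103 = 647.2 rad/s.
Step 2 — Component impedances:
  R: Z = R = 19.4 Ω
  L: Z = jωL = j·647.2·0.00655 = 0 + j4.239 Ω
  C: Z = 1/(jωC) = -j/(ω·C) = 0 - j154.5 Ω
Step 3 — Series combination: Z_total = R + L + C = 19.4 - j150.3 Ω = 151.5∠-82.6° Ω.
Step 4 — Power factor: PF = cos(φ) = Re(Z)/|Z| = 19.4/151.53 = 0.128.
Step 5 — Type: Im(Z) = -150.3 ⇒ leading (phase φ = -82.6°).

PF = 0.128 (leading, φ = -82.6°)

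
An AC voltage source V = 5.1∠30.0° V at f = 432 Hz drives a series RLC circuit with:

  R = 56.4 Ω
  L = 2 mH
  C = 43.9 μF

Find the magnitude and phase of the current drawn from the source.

Step 1 — Angular frequency: ω = 2π·f = 2π·432 = 2714 rad/s.
Step 2 — Component impedances:
  R: Z = R = 56.4 Ω
  L: Z = jωL = j·2714·0.002 = 0 + j5.429 Ω
  C: Z = 1/(jωC) = -j/(ω·C) = 0 - j8.392 Ω
Step 3 — Series combination: Z_total = R + L + C = 56.4 - j2.963 Ω = 56.48∠-3.0° Ω.
Step 4 — Source phasor: V = 5.1∠30.0° V = 4.417 + j2.55 V.
Step 5 — Ohm's law: I = V / Z_total = (4.417 + j2.55) / (56.4 - j2.963) = 0.07573 + j0.04919 A.
Step 6 — Convert to polar: |I| = 0.0903 A, ∠I = 33.0°.

I = 0.0903∠33.0° A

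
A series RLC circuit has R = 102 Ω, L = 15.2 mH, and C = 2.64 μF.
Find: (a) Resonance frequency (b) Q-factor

Step 1 — Resonance condition Im(Z)=0 gives ω₀ = 1/√(LC).
Step 2 — ω₀ = 1/√(0.0152·2.64e-06) = 4992 rad/s.
Step 3 — f₀ = ω₀/(2π) = 794.5 Hz.
Step 4 — Series Q: Q = ω₀L/R = 4992·0.0152/102 = 0.7439.

(a) f₀ = 794.5 Hz  (b) Q = 0.7439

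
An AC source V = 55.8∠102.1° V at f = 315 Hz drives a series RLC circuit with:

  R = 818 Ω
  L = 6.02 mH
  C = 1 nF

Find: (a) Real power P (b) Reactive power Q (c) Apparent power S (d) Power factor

Step 1 — Angular frequency: ω = 2π·f = 2π·315 = 1979 rad/s.
Step 2 — Component impedances:
  R: Z = R = 818 Ω
  L: Z = jωL = j·1979·0.00602 = 0 + j11.91 Ω
  C: Z = 1/(jωC) = -j/(ω·C) = 0 - j5.053e+05 Ω
Step 3 — Series combination: Z_total = R + L + C = 818 - j5.052e+05 Ω = 5.052e+05∠-89.9° Ω.
Step 4 — Source phasor: V = 55.8∠102.1° V = -11.7 + j54.56 V.
Step 5 — Current: I = V / Z = -0.000108 - j2.298e-05 A = 0.0001104∠-168.0° A.
Step 6 — Complex power: S = V·I* = 9.978e-06 - j0.006163 VA.
Step 7 — Real power: P = Re(S) = 9.978e-06 W.
Step 8 — Reactive power: Q = Im(S) = -0.006163 VAR.
Step 9 — Apparent power: |S| = 0.006163 VA.
Step 10 — Power factor: PF = P/|S| = 0.001619 (leading).

(a) P = 9.978e-06 W  (b) Q = -0.006163 VAR  (c) S = 0.006163 VA  (d) PF = 0.001619 (leading)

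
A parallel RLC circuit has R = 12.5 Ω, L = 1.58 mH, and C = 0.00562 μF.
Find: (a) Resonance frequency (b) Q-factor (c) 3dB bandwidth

Step 1 — Resonance: ω₀ = 1/√(LC) = 1/√(0.00158·5.62e-09) = 3.356e+05 rad/s.
Step 2 — f₀ = ω₀/(2π) = 5.341e+04 Hz.
Step 3 — Parallel Q: Q = R/(ω₀L) = 12.5/(3.356e+05·0.00158) = 0.02357.
Step 4 — Bandwidth: Δω = ω₀/Q = 1.423e+07 rad/s; BW = Δω/(2π) = 2.266e+06 Hz.

(a) f₀ = 5.341e+04 Hz  (b) Q = 0.02357  (c) BW = 2.266e+06 Hz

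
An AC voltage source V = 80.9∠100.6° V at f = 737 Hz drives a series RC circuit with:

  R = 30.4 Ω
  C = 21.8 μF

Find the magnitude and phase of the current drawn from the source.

Step 1 — Angular frequency: ω = 2π·f = 2π·737 = 4631 rad/s.
Step 2 — Component impedances:
  R: Z = R = 30.4 Ω
  C: Z = 1/(jωC) = -j/(ω·C) = 0 - j9.906 Ω
Step 3 — Series combination: Z_total = R + C = 30.4 - j9.906 Ω = 31.97∠-18.0° Ω.
Step 4 — Source phasor: V = 80.9∠100.6° V = -14.88 + j79.52 V.
Step 5 — Ohm's law: I = V / Z_total = (-14.88 + j79.52) / (30.4 - j9.906) = -1.213 + j2.22 A.
Step 6 — Convert to polar: |I| = 2.53 A, ∠I = 118.6°.

I = 2.53∠118.6° A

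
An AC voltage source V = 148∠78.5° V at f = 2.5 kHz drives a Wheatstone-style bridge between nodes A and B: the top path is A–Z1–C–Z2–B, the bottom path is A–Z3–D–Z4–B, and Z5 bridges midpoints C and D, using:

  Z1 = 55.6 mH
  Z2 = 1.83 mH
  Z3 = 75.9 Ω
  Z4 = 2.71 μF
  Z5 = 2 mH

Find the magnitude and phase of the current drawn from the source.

Step 1 — Angular frequency: ω = 2π·f = 2π·2500 = 1.571e+04 rad/s.
Step 2 — Component impedances:
  Z1: Z = jωL = j·1.571e+04·0.0556 = 0 + j873.4 Ω
  Z2: Z = jωL = j·1.571e+04·0.00183 = 0 + j28.75 Ω
  Z3: Z = R = 75.9 Ω
  Z4: Z = 1/(jωC) = -j/(ω·C) = 0 - j23.49 Ω
  Z5: Z = jωL = j·1.571e+04·0.002 = 0 + j31.42 Ω
Step 3 — Bridge requires nodal analysis (the Z5 bridge couples midpoints C and D, so the two paths cannot be reduced to a simple series/parallel combination). Setting node B to ground and injecting 1 A at node A, the 3-node admittance system at A, C, D solves to V_A = Z_AB = 78.83 - j32.19 Ω = 85.15∠-22.2° Ω.
Step 4 — Source phasor: V = 148∠78.5° V = 29.51 + j145 V.
Step 5 — Ohm's law: I = V / Z_total = (29.51 + j145) / (78.83 - j32.19) = -0.323 + j1.708 A.
Step 6 — Convert to polar: |I| = 1.738 A, ∠I = 100.7°.

I = 1.738∠100.7° A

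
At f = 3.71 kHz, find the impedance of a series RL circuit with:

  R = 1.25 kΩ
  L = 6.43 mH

Step 1 — Angular frequency: ω = 2π·f = 2π·3710 = 2.331e+04 rad/s.
Step 2 — Component impedances:
  R: Z = R = 1250 Ω
  L: Z = jωL = j·2.331e+04·0.00643 = 0 + j149.9 Ω
Step 3 — Series combination: Z_total = R + L = 1250 + j149.9 Ω = 1259∠6.8° Ω.

Z = 1250 + j149.9 Ω = 1259∠6.8° Ω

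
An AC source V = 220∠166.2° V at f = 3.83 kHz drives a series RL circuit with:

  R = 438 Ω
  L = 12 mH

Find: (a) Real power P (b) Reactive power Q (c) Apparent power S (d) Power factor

Step 1 — Angular frequency: ω = 2π·f = 2π·3830 = 2.406e+04 rad/s.
Step 2 — Component impedances:
  R: Z = R = 438 Ω
  L: Z = jωL = j·2.406e+04·0.012 = 0 + j288.8 Ω
Step 3 — Series combination: Z_total = R + L = 438 + j288.8 Ω = 524.6∠33.4° Ω.
Step 4 — Source phasor: V = 220∠166.2° V = -213.6 + j52.48 V.
Step 5 — Current: I = V / Z = -0.2849 + j0.3077 A = 0.4193∠132.8° A.
Step 6 — Complex power: S = V·I* = 77.02 + j50.78 VA.
Step 7 — Real power: P = Re(S) = 77.02 W.
Step 8 — Reactive power: Q = Im(S) = 50.78 VAR.
Step 9 — Apparent power: |S| = 92.26 VA.
Step 10 — Power factor: PF = P/|S| = 0.8349 (lagging).

(a) P = 77.02 W  (b) Q = 50.78 VAR  (c) S = 92.26 VA  (d) PF = 0.8349 (lagging)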